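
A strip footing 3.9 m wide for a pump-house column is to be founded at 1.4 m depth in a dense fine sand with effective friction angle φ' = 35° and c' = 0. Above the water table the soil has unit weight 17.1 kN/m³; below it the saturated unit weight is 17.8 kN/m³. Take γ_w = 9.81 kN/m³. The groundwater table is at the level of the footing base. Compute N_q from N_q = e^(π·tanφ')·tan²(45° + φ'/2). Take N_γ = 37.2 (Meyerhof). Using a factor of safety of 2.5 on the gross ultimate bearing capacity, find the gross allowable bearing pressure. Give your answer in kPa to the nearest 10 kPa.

q_all ≈ 550 kPa

N_q = e^(π·tan35°)·tan²(62.5°) = 33.3.
Overburden at base level: q = 17.1 × 1.4 = 23.94 kPa.
Below the base the soil is submerged, so the ½γBN_γ term uses γ' = 17.8 − 9.81 = 7.99 kN/m³.
Surcharge term q·N_q = 23.94 × 33.296 = 797.11 kPa; self-weight term 0.5·γ·B·N_γ = 0.5 × 7.99 × 3.9 × 37.2 = 579.59 kPa.
q_ult = 797.11 + 579.59 = 1376.7 kPa.
q_all = 1376.7 / 2.5 = 550.68 kPa.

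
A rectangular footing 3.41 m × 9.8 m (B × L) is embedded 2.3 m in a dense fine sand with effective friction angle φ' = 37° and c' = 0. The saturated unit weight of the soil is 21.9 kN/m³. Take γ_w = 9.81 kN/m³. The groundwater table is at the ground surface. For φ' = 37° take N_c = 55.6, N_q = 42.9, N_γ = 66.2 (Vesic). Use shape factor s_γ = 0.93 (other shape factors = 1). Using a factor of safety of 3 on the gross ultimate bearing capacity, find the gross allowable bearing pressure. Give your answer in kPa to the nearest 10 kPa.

Water table at ground surface, so effective unit weight γ' = 21.9 − 9.81 = 12.09 kN/m³ is used throughout; overburden q = 12.09 × 2.3 = 27.807 kPa; the same γ' applies in the ½γBN_γ term.
Surcharge term q·N_q = 27.807 × 42.9 = 1192.9 kPa; self-weight term 0.5·γ·B·N_γ·s_γ = 0.5 × 12.09 × 3.41 × 66.2 × 0.93 = 1269.1 kPa.
q_ult = 1192.9 + 1269.1 = 2462 kPa.
q_all = 2462 / 3 = 820.67 kPa.

q_all ≈ 820 kPa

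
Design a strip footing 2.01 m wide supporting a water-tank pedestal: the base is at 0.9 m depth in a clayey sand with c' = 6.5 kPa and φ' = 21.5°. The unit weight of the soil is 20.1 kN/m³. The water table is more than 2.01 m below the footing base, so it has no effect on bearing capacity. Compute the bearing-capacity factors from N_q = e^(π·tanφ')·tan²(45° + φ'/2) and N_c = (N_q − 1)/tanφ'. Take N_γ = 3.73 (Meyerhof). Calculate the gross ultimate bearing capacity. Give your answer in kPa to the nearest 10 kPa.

q_ult ≈ 320 kPa

tan21.5° = 0.3939, so N_q = e^(π×0.3939)·tan²(55.75°) = 3.447 × 2.157 = 7.44.
N_c = (7.44 − 1)/tan21.5° = 16.34.
Overburden at base level: q = 20.1 × 0.9 = 18.09 kPa.
Cohesion term c·N_c = 6.5 × 16.337 = 106.19 kPa; surcharge term q·N_q = 18.09 × 7.4354 = 134.51 kPa; self-weight term 0.5·γ·B·N_γ = 0.5 × 20.1 × 2.01 × 3.73 = 75.348 kPa.
q_ult = 106.19 + 134.51 + 75.348 = 316.05 kPa.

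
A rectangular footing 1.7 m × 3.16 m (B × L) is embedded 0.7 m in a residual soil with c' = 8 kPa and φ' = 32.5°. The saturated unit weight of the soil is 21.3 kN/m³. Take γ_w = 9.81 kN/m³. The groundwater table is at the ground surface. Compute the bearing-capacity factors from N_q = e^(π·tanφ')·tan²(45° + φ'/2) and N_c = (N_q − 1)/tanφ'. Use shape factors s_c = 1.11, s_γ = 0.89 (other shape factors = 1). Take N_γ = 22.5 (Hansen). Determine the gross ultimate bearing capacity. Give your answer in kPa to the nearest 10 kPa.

q_ult ≈ 720 kPa

tan32.5° = 0.6371, so N_q = e^(π×0.6371)·tan²(61.25°) = 7.4 × 3.322 = 24.58.
N_c = (24.58 − 1)/tan32.5° = 37.02.
With the water table at the surface the whole profile is submerged: γ' = 21.3 − 9.81 = 11.49 kN/m³, so q = γ'·D_f = 8.043 kPa; the same γ' applies in the ½γBN_γ term.
q_ult = c·N_c·s_c + q·N_q + 0.5·γ·B·N_γ·s_γ
     = 8 × 37.02 × 1.11 + 8.043 × 24.585 + 0.5 × 11.49 × 1.7 × 22.5 × 0.89
     = 328.74 + 197.73 + 195.57 = 722.05 kPa.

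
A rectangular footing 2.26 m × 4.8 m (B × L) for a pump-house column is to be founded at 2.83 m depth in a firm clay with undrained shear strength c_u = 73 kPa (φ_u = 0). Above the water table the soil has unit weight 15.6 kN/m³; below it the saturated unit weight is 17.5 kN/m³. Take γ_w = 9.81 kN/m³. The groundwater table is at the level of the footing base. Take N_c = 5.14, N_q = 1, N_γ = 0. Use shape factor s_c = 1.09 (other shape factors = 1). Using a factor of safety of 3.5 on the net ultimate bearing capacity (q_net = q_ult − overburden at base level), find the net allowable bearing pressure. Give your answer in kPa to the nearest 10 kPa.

q_all(net) ≈ 120 kPa

q = γ·D_f = 15.6 × 2.83 = 44.148 kPa.
c·N_c·s_c = 73 × 5.14 × 1.09 = 408.99 kPa
q·N_q = 44.148 × 1 = 44.148 kPa
q_ult = 408.99 + 44.148 = 453.14 kPa.
q_net = 453.14 − 44.148 = 408.99 kPa.
q_all(net) = 408.99 / 3.5 = 116.85 kPa.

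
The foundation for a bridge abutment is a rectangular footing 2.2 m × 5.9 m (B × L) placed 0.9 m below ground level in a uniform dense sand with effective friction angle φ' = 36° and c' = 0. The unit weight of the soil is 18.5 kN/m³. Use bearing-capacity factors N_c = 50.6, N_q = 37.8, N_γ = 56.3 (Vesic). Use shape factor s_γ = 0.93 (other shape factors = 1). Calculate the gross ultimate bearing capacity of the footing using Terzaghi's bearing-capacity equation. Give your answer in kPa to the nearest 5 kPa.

q = γ·D_f = 18.5 × 0.9 = 16.65 kPa.
q·N_q = 16.65 × 37.8 = 629.37 kPa
0.5·γ·B·N_γ·s_γ = 0.5 × 18.5 × 2.2 × 56.3 × 0.93 = 1065.5 kPa
q_ult = 629.37 + 1065.5 = 1694.9 kPa.

q_ult ≈ 1695 kPa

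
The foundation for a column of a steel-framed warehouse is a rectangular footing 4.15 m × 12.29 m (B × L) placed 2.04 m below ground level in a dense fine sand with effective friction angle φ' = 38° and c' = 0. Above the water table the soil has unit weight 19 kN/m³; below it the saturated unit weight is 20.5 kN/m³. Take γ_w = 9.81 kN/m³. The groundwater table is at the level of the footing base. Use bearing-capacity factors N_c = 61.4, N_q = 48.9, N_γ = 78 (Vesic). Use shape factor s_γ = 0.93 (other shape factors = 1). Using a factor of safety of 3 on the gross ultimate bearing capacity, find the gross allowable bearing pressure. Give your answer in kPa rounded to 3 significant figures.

q_all ≈ 1170 kPa

q = γ·D_f = 19 × 2.04 = 38.76 kPa.
For the ½γBN_γ term take γ' = 20.5 − 9.81 = 10.69 kN/m³ (soil below base is submerged).
q·N_q = 38.76 × 48.9 = 1895.4 kPa
0.5·γ·B·N_γ·s_γ = 0.5 × 10.69 × 4.15 × 78 × 0.93 = 1609.1 kPa
q_ult = 1895.4 + 1609.1 = 3504.4 kPa.
q_all = 3504.4 / 3 = 1168.1 kPa.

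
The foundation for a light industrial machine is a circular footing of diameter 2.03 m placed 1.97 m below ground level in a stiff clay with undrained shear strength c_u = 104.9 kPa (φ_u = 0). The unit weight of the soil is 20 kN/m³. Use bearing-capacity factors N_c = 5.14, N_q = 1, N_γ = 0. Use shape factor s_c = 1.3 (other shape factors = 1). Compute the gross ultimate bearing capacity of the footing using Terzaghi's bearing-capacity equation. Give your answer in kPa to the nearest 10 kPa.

q_ult ≈ 740 kPa

Overburden at base level: q = 20 × 1.97 = 39.4 kPa.
Cohesion term c·N_c·s_c = 104.9 × 5.14 × 1.3 = 700.94 kPa; surcharge term q·N_q = 39.4 × 1 = 39.4 kPa.
q_ult = 700.94 + 39.4 = 740.34 kPa.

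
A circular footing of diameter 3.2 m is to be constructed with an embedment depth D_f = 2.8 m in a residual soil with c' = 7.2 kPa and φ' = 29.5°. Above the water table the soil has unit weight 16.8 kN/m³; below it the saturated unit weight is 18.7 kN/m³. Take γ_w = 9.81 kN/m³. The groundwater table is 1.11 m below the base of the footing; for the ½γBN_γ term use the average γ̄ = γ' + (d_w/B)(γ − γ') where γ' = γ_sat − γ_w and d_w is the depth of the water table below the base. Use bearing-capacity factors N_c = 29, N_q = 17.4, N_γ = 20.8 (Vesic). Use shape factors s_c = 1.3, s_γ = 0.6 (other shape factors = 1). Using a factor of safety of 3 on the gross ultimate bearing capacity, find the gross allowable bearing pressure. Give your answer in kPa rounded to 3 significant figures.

q_all ≈ 441 kPa

Effective surcharge at the founding depth q = γ·D_f = 16.8 × 2.8 = 47.04 kPa.
With d_w = 1.11 m < B, γ̄ = 8.89 + (1.11/3.2) × (16.8 − 8.89) = 11.634 kN/m³.
q_ult = c·N_c·s_c + q·N_q + 0.5·γ·B·N_γ·s_γ
     = 7.2 × 29 × 1.3 + 47.04 × 17.4 + 0.5 × 11.634 × 3.2 × 20.8 × 0.6
     = 271.44 + 818.5 + 232.3 = 1322.2 kPa.
q_all = 1322.2 / 3 = 440.75 kPa.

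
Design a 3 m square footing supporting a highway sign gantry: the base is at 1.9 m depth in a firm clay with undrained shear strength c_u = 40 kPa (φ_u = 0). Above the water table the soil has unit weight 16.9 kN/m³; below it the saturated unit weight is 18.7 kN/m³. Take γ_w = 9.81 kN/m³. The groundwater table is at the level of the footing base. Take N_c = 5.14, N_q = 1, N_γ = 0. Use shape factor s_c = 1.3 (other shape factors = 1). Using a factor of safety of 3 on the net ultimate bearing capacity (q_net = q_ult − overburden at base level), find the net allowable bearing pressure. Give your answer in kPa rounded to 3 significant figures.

Overburden at base level: q = 16.9 × 1.9 = 32.11 kPa.
Cohesion term c·N_c·s_c = 40 × 5.14 × 1.3 = 267.28 kPa; surcharge term q·N_q = 32.11 × 1 = 32.11 kPa.
q_ult = 267.28 + 32.11 = 299.39 kPa.
q_net = 299.39 − 32.11 = 267.28 kPa.
q_all(net) = 267.28 / 3 = 89.093 kPa.

q_all(net) ≈ 89.1 kPa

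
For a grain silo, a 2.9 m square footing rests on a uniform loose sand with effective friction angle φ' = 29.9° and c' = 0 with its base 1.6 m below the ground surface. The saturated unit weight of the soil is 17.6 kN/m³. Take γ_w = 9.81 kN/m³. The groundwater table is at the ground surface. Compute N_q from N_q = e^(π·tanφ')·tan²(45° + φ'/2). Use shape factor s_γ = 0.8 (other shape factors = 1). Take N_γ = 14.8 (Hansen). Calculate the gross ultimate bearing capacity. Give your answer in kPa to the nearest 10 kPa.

tan29.9° = 0.575, so N_q = e^(π×0.575)·tan²(59.95°) = 6.089 × 2.988 = 18.19.
With the water table at the surface the whole profile is submerged: γ' = 17.6 − 9.81 = 7.79 kN/m³, so q = γ'·D_f = 12.464 kPa; the same γ' applies in the ½γBN_γ term.
q_ult = q·N_q + 0.5·γ·B·N_γ·s_γ
     = 12.464 × 18.194 + 0.5 × 7.79 × 2.9 × 14.8 × 0.8
     = 226.77 + 133.74 = 360.51 kPa.

q_ult ≈ 360 kPa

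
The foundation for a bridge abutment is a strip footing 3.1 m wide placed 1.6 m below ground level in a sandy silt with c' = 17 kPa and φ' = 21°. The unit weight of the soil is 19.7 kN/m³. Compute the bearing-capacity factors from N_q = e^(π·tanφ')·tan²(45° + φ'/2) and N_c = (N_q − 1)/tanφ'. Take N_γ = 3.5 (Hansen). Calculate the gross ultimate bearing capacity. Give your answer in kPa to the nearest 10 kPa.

tan21° = 0.3839, so N_q = e^(π×0.3839)·tan²(55.5°) = 3.34 × 2.117 = 7.07.
N_c = (7.07 − 1)/tan21° = 15.81.
q = γ·D_f = 19.7 × 1.6 = 31.52 kPa.
c·N_c = 17 × 15.815 = 268.85 kPa
q·N_q = 31.52 × 7.0708 = 222.87 kPa
0.5·γ·B·N_γ = 0.5 × 19.7 × 3.1 × 3.5 = 106.87 kPa
q_ult = 268.85 + 222.87 + 106.87 = 598.6 kPa.

q_ult ≈ 600 kPa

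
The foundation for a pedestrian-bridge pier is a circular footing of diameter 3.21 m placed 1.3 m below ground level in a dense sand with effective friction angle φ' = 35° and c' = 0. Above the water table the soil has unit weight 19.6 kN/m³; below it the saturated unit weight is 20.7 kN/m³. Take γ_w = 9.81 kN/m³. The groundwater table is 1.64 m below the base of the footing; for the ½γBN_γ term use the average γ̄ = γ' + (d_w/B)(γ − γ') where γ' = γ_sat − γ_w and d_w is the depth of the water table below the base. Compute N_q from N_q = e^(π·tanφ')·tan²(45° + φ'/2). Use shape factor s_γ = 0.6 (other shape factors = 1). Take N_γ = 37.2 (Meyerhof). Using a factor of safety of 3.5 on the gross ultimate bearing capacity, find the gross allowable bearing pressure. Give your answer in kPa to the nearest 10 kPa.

N_q = e^(π·tan35°)·tan²(62.5°) = 33.3.
Overburden at base level: q = 19.6 × 1.3 = 25.48 kPa.
The water table is 1.64 m below the base (< B = 3.21 m), so the ½γBN_γ term uses γ̄ = γ' + (d_w/B)(γ − γ') = 10.89 + (1.64/3.21)(19.6 − 10.89) = 15.34 kN/m³.
Surcharge term q·N_q = 25.48 × 33.296 = 848.38 kPa; self-weight term 0.5·γ·B·N_γ·s_γ = 0.5 × 15.34 × 3.21 × 37.2 × 0.6 = 549.53 kPa.
q_ult = 848.38 + 549.53 = 1397.9 kPa.
q_all = 1397.9 / 3.5 = 399.4 kPa.

q_all ≈ 400 kPa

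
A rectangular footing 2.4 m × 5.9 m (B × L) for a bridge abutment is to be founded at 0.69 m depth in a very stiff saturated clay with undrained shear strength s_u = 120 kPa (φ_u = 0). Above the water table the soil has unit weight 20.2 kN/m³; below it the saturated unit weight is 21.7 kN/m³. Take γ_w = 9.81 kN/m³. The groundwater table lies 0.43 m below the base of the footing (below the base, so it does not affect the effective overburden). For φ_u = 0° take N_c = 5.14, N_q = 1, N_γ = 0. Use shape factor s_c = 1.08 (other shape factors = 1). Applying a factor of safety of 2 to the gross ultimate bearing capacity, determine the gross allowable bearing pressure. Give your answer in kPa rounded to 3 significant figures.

q_all ≈ 340 kPa

Overburden at base level: q = 20.2 × 0.69 = 13.938 kPa.
Cohesion term c·N_c·s_c = 120 × 5.14 × 1.08 = 666.14 kPa; surcharge term q·N_q = 13.938 × 1 = 13.938 kPa.
q_ult = 666.14 + 13.938 = 680.08 kPa.
q_all = q_ult / FS = 680.08 / 2 = 340.04 kPa.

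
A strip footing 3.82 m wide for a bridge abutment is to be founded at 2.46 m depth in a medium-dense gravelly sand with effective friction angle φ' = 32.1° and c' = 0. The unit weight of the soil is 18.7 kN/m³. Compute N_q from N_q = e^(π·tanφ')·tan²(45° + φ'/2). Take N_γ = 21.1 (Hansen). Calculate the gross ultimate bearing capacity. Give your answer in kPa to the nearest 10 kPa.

tan32.1° = 0.6273, so N_q = e^(π×0.6273)·tan²(61.05°) = 7.176 × 3.268 = 23.45.
q = γ·D_f = 18.7 × 2.46 = 46.002 kPa.
q·N_q = 46.002 × 23.451 = 1078.8 kPa
0.5·γ·B·N_γ = 0.5 × 18.7 × 3.82 × 21.1 = 753.63 kPa
q_ult = 1078.8 + 753.63 = 1832.4 kPa.

q_ult ≈ 1830 kPa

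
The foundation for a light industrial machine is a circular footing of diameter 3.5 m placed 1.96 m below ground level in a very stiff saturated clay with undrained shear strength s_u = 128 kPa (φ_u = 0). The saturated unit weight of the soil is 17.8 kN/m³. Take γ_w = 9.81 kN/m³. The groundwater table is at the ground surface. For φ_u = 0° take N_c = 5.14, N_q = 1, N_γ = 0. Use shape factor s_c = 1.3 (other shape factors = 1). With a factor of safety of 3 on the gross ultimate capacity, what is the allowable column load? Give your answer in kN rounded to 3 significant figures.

P_all ≈ 2790 kN

Water table at ground surface, so effective unit weight γ' = 17.8 − 9.81 = 7.99 kN/m³ is used throughout; overburden q = 7.99 × 1.96 = 15.66 kPa.
Cohesion term c·N_c·s_c = 128 × 5.14 × 1.3 = 855.3 kPa; surcharge term q·N_q = 15.66 × 1 = 15.66 kPa.
q_ult = 855.3 + 15.66 = 870.96 kPa.
Gross allowable pressure q_all = 870.96 / 3 = 290.32 kPa.
Footing area = 9.6211 m², so allowable column load = 290.32 × 9.6211 = 2793.2 kN.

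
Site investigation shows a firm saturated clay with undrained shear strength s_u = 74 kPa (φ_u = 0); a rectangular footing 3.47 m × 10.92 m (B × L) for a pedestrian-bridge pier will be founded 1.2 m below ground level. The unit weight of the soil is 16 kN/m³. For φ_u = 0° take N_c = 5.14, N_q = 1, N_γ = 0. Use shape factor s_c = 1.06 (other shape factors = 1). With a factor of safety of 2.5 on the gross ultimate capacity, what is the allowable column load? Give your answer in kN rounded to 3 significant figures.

Overburden at base level: q = 16 × 1.2 = 19.2 kPa.
Cohesion term c·N_c·s_c = 74 × 5.14 × 1.06 = 403.18 kPa; surcharge term q·N_q = 19.2 × 1 = 19.2 kPa.
q_ult = 403.18 + 19.2 = 422.38 kPa.
Gross allowable pressure q_all = 422.38 / 2.5 = 168.95 kPa.
Footing area = 37.8924 m², so allowable column load = 168.95 × 37.8924 = 6402 kN.

P_all ≈ 6400 kN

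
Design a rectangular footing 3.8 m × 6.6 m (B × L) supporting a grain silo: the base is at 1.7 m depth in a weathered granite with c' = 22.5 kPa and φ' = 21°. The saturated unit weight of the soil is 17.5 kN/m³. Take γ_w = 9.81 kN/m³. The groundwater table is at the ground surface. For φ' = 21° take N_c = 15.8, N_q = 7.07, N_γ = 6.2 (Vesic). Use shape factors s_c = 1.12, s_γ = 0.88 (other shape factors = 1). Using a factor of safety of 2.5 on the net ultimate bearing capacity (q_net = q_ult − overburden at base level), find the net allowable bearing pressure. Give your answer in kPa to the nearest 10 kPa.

With the water table at the surface the whole profile is submerged: γ' = 17.5 − 9.81 = 7.69 kN/m³, so q = γ'·D_f = 13.073 kPa; the same γ' applies in the ½γBN_γ term.
q_ult = c·N_c·s_c + q·N_q + 0.5·γ·B·N_γ·s_γ
     = 22.5 × 15.8 × 1.12 + 13.073 × 7.07 + 0.5 × 7.69 × 3.8 × 6.2 × 0.88
     = 398.16 + 92.426 + 79.718 = 570.3 kPa.
q_net = 570.3 − 13.073 = 557.23 kPa.
q_all(net) = 557.23 / 2.5 = 222.89 kPa.

q_all(net) ≈ 220 kPa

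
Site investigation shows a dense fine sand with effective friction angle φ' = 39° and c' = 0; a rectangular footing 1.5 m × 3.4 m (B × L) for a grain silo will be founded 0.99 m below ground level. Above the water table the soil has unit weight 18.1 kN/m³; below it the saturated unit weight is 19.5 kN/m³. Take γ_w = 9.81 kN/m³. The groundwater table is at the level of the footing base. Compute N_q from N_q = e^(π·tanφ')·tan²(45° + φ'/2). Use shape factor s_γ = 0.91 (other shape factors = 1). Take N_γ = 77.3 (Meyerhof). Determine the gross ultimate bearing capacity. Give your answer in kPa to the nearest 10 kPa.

q_ult ≈ 1510 kPa

tan39° = 0.8098, so N_q = e^(π×0.8098)·tan²(64.5°) = 12.731 × 4.395 = 55.96.
Overburden at base level: q = 18.1 × 0.99 = 17.919 kPa.
Below the base the soil is submerged, so the ½γBN_γ term uses γ' = 19.5 − 9.81 = 9.69 kN/m³.
Surcharge term q·N_q = 17.919 × 55.957 = 1002.7 kPa; self-weight term 0.5·γ·B·N_γ·s_γ = 0.5 × 9.69 × 1.5 × 77.3 × 0.91 = 511.22 kPa.
q_ult = 1002.7 + 511.22 = 1513.9 kPa.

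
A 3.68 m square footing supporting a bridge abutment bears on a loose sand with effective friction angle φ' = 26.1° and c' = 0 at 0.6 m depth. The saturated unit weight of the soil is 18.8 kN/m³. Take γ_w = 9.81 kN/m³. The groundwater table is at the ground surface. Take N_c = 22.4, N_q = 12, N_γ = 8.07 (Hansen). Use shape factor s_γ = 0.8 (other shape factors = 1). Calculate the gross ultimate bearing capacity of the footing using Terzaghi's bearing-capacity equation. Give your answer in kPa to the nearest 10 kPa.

q_ult ≈ 170 kPa

With the water table at the surface the whole profile is submerged: γ' = 18.8 − 9.81 = 8.99 kN/m³, so q = γ'·D_f = 5.394 kPa; the same γ' applies in the ½γBN_γ term.
q_ult = q·N_q + 0.5·γ·B·N_γ·s_γ
     = 5.394 × 12 + 0.5 × 8.99 × 3.68 × 8.07 × 0.8
     = 64.728 + 106.79 = 171.52 kPa.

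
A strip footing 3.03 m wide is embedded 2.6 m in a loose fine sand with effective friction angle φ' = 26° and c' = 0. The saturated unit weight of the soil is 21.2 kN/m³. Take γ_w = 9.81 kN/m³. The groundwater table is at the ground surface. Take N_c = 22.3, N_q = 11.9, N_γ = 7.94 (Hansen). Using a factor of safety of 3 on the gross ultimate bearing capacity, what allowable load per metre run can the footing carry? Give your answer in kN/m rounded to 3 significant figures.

γ' = 21.2 − 9.81 = 11.39 kN/m³ (submerged throughout). q = 11.39 × 2.6 = 29.614 kPa; the same γ' applies in the ½γBN_γ term.
q·N_q = 29.614 × 11.9 = 352.41 kPa
0.5·γ·B·N_γ = 0.5 × 11.39 × 3.03 × 7.94 = 137.01 kPa
q_ult = 352.41 + 137.01 = 489.42 kPa.
Gross allowable pressure q_all = 489.42 / 3 = 163.14 kPa.
Allowable wall load = q_all × B = 163.14 × 3.03 = 494.31 kN per metre run.

≈ 494 kN/m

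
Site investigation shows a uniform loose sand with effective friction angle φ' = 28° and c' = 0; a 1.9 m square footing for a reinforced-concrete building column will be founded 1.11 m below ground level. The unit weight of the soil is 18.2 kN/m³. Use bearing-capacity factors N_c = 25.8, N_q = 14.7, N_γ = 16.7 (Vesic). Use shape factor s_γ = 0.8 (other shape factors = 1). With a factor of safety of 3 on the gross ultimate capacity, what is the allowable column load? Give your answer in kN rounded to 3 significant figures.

Overburden at base level: q = 18.2 × 1.11 = 20.202 kPa.
Surcharge term q·N_q = 20.202 × 14.7 = 296.97 kPa; self-weight term 0.5·γ·B·N_γ·s_γ = 0.5 × 18.2 × 1.9 × 16.7 × 0.8 = 230.99 kPa.
q_ult = 296.97 + 230.99 = 527.96 kPa.
Gross allowable pressure q_all = 527.96 / 3 = 175.99 kPa.
Footing area = 3.61 m², so allowable column load = 175.99 × 3.61 = 635.32 kN.

P_all ≈ 635 kN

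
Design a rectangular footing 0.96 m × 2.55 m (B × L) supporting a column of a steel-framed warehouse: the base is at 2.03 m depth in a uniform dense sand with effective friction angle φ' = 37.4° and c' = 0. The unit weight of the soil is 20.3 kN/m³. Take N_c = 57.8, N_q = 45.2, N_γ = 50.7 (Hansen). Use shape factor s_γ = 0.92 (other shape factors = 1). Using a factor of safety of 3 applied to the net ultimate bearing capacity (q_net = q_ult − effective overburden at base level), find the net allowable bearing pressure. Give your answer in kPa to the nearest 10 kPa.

Overburden at base level: q = 20.3 × 2.03 = 41.209 kPa.
Surcharge term q·N_q = 41.209 × 45.2 = 1862.6 kPa; self-weight term 0.5·γ·B·N_γ·s_γ = 0.5 × 20.3 × 0.96 × 50.7 × 0.92 = 454.5 kPa.
q_ult = 1862.6 + 454.5 = 2317.1 kPa.
Net ultimate: q_net = 2317.1 − 41.209 = 2275.9 kPa.
q_all(net) = 2275.9 / 3 = 758.65 kPa.

q_all(net) ≈ 760 kPa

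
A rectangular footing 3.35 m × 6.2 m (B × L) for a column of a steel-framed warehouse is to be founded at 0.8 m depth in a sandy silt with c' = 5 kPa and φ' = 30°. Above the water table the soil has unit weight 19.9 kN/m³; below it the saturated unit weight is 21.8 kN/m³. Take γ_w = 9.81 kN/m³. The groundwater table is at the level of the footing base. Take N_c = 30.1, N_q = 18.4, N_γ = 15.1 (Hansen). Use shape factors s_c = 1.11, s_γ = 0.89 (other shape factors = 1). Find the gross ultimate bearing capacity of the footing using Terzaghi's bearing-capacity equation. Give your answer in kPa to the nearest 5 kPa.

q_ult ≈ 730 kPa

q = γ·D_f = 19.9 × 0.8 = 15.92 kPa.
For the ½γBN_γ term take γ' = 21.8 − 9.81 = 11.99 kN/m³ (soil below base is submerged).
c·N_c·s_c = 5 × 30.1 × 1.11 = 167.06 kPa
q·N_q = 15.92 × 18.4 = 292.93 kPa
0.5·γ·B·N_γ·s_γ = 0.5 × 11.99 × 3.35 × 15.1 × 0.89 = 269.9 kPa
q_ult = 167.06 + 292.93 + 269.9 = 729.88 kPa.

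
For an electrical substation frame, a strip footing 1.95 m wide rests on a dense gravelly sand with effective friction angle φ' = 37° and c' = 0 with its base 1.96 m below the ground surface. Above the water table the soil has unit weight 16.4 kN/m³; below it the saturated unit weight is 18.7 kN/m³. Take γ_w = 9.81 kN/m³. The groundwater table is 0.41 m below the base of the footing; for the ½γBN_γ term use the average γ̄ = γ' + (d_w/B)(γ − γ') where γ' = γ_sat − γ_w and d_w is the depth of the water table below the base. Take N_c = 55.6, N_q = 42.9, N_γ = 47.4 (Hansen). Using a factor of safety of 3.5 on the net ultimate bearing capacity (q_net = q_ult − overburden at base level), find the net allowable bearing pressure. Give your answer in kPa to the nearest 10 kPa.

q_all(net) ≈ 520 kPa

q = γ·D_f = 16.4 × 1.96 = 32.144 kPa.
γ' = 8.89 kN/m³; averaging over the depth B below the base, γ̄ = γ' + (d_w/B)(γ − γ') = 10.469 kN/m³.
q·N_q = 32.144 × 42.9 = 1379 kPa
0.5·γ·B·N_γ = 0.5 × 10.469 × 1.95 × 47.4 = 483.83 kPa
q_ult = 1379 + 483.83 = 1862.8 kPa.
q_net = 1862.8 − 32.144 = 1830.7 kPa.
q_all(net) = 1830.7 / 3.5 = 523.05 kPa.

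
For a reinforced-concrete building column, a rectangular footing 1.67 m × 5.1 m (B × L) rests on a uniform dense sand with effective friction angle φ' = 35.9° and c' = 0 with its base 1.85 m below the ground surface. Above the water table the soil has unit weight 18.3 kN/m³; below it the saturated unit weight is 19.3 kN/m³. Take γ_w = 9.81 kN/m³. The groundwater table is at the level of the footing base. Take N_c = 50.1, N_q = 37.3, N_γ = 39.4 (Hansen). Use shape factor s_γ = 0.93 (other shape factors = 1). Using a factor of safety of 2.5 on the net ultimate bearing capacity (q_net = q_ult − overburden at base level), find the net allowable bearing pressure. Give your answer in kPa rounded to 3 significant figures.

q_all(net) ≈ 608 kPa

q = γ·D_f = 18.3 × 1.85 = 33.855 kPa.
For the ½γBN_γ term take γ' = 19.3 − 9.81 = 9.49 kN/m³ (soil below base is submerged).
q·N_q = 33.855 × 37.3 = 1262.8 kPa
0.5·γ·B·N_γ·s_γ = 0.5 × 9.49 × 1.67 × 39.4 × 0.93 = 290.36 kPa
q_ult = 1262.8 + 290.36 = 1553.1 kPa.
q_net = 1553.1 − 33.855 = 1519.3 kPa.
q_all(net) = 1519.3 / 2.5 = 607.72 kPa.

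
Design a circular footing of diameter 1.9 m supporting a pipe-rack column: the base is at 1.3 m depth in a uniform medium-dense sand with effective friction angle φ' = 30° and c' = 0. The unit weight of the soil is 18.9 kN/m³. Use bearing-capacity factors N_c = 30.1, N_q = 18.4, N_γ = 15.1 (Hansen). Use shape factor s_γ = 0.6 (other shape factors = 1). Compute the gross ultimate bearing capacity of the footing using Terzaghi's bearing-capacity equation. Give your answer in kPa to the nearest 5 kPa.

q_ult ≈ 615 kPa

Effective surcharge at the founding depth q = γ·D_f = 18.9 × 1.3 = 24.57 kPa.
q_ult = q·N_q + 0.5·γ·B·N_γ·s_γ
     = 24.57 × 18.4 + 0.5 × 18.9 × 1.9 × 15.1 × 0.6
     = 452.09 + 162.67 = 614.76 kPa.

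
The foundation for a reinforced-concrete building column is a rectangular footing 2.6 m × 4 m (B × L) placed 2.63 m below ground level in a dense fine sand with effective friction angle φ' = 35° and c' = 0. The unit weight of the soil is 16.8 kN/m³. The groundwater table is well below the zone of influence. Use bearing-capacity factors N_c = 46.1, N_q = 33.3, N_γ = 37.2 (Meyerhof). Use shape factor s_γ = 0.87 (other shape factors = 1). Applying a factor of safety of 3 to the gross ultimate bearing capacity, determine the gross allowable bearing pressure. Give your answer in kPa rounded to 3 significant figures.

Overburden at base level: q = 16.8 × 2.63 = 44.184 kPa.
Surcharge term q·N_q = 44.184 × 33.3 = 1471.3 kPa; self-weight term 0.5·γ·B·N_γ·s_γ = 0.5 × 16.8 × 2.6 × 37.2 × 0.87 = 706.83 kPa.
q_ult = 1471.3 + 706.83 = 2178.2 kPa.
q_all = q_ult / FS = 2178.2 / 3 = 726.05 kPa.

q_all ≈ 726 kPa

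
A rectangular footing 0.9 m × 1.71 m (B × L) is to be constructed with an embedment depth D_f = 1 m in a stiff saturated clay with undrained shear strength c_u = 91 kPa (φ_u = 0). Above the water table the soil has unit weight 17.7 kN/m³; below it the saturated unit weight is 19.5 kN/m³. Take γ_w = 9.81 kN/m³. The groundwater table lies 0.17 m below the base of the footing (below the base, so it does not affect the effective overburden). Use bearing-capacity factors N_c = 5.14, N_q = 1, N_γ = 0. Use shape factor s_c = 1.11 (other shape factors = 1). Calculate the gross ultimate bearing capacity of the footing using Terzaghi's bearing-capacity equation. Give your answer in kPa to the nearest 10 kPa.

q_ult ≈ 540 kPa

Effective surcharge at the founding depth q = γ·D_f = 17.7 × 1 = 17.7 kPa.
q_ult = c·N_c·s_c + q·N_q
     = 91 × 5.14 × 1.11 + 17.7 × 1
     = 519.19 + 17.7 = 536.89 kPa.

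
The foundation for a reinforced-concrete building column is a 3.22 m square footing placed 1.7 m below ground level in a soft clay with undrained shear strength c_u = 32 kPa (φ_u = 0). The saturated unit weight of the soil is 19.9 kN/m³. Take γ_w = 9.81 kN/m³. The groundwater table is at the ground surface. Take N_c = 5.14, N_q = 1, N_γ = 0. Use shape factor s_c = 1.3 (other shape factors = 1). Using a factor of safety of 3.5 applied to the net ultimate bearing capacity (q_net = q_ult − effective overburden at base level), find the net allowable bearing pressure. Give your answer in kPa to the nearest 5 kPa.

q_all(net) ≈ 60 kPa

γ' = 19.9 − 9.81 = 10.09 kN/m³ (submerged throughout). q = 10.09 × 1.7 = 17.153 kPa.
c·N_c·s_c = 32 × 5.14 × 1.3 = 213.82 kPa
q·N_q = 17.153 × 1 = 17.153 kPa
q_ult = 213.82 + 17.153 = 230.98 kPa.
Net ultimate: q_net = 230.98 − 17.153 = 213.82 kPa.
q_all(net) = 213.82 / 3.5 = 61.093 kPa.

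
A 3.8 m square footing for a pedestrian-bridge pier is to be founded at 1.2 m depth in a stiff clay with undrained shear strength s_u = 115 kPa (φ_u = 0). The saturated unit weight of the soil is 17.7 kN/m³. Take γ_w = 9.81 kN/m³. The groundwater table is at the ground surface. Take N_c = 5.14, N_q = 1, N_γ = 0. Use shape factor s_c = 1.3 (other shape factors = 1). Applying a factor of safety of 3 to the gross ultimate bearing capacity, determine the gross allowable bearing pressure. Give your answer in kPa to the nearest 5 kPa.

q_all ≈ 260 kPa

γ' = 17.7 − 9.81 = 7.89 kN/m³ (submerged throughout). q = 7.89 × 1.2 = 9.468 kPa.
c·N_c·s_c = 115 × 5.14 × 1.3 = 768.43 kPa
q·N_q = 9.468 × 1 = 9.468 kPa
q_ult = 768.43 + 9.468 = 777.9 kPa.
q_all = q_ult / FS = 777.9 / 3 = 259.3 kPa.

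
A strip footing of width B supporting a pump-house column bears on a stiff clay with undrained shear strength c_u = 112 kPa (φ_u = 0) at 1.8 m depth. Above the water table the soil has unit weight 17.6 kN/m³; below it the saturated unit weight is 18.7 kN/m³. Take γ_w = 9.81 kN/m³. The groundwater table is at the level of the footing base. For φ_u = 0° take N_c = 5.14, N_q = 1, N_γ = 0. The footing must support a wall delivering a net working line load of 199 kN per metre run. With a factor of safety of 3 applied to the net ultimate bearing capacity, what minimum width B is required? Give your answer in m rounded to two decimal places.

B = 1.04 m

Effective surcharge at the founding depth q = γ·D_f = 17.6 × 1.8 = 31.68 kPa.
q_ult = c·N_c + q·N_q
     = 112 × 5.14 + 31.68 × 1
     = 575.68 + 31.68 = 607.36 kPa.
For φ = 0 the ½γBN_γ term vanishes, so q_ult is independent of B. q_net = 607.36 − 31.68 = 575.68 kPa; q_all(net) = 575.68/3 = 191.89 kPa.
Required width B = w / q_all(net) = 199 / 191.89 = 1.037 m.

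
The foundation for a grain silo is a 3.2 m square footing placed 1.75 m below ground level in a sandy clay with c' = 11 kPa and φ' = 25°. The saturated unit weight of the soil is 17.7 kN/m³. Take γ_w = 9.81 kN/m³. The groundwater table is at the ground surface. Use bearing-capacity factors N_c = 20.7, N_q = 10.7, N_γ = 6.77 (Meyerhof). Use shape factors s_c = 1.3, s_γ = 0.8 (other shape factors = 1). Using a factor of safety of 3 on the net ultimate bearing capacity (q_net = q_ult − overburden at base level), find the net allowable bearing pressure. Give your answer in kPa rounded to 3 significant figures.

q_all(net) ≈ 166 kPa

With the water table at the surface the whole profile is submerged: γ' = 17.7 − 9.81 = 7.89 kN/m³, so q = γ'·D_f = 13.807 kPa; the same γ' applies in the ½γBN_γ term.
q_ult = c·N_c·s_c + q·N_q + 0.5·γ·B·N_γ·s_γ
     = 11 × 20.7 × 1.3 + 13.807 × 10.7 + 0.5 × 7.89 × 3.2 × 6.77 × 0.8
     = 296.01 + 147.74 + 68.372 = 512.12 kPa.
q_net = 512.12 − 13.807 = 498.31 kPa.
q_all(net) = 498.31 / 3 = 166.1 kPa.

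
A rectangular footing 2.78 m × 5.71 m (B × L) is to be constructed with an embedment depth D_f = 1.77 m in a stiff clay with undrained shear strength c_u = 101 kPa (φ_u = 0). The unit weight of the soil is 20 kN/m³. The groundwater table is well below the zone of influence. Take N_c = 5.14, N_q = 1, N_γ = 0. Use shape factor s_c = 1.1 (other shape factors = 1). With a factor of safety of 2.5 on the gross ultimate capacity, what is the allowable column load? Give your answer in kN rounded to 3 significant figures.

P_all ≈ 3850 kN

Effective surcharge at the founding depth q = γ·D_f = 20 × 1.77 = 35.4 kPa.
q_ult = c·N_c·s_c + q·N_q
     = 101 × 5.14 × 1.1 + 35.4 × 1
     = 571.05 + 35.4 = 606.45 kPa.
Gross allowable pressure q_all = 606.45 / 2.5 = 242.58 kPa.
Footing area = 15.8738 m², so allowable column load = 242.58 × 15.8738 = 3850.7 kN.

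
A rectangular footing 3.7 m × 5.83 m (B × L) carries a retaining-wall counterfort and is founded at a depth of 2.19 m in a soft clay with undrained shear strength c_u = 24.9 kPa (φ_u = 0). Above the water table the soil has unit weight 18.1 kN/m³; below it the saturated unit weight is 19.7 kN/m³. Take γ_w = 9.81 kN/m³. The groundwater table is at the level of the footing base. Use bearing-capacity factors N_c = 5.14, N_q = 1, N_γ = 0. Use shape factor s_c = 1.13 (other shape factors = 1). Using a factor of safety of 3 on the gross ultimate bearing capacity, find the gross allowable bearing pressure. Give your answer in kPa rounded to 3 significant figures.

q_all ≈ 61.4 kPa

Effective surcharge at the founding depth q = γ·D_f = 18.1 × 2.19 = 39.639 kPa.
q_ult = c·N_c·s_c + q·N_q
     = 24.9 × 5.14 × 1.13 + 39.639 × 1
     = 144.62 + 39.639 = 184.26 kPa.
q_all = 184.26 / 3 = 61.421 kPa.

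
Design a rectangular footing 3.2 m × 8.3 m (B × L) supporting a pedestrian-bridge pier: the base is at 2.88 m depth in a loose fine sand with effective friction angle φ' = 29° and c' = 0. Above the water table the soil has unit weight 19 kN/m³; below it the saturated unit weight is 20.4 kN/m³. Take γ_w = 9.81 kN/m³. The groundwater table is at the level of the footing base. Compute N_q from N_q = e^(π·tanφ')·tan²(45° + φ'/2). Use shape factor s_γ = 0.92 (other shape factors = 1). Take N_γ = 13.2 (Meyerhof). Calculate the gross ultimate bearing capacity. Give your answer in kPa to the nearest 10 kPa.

q_ult ≈ 1110 kPa

tan29° = 0.5543, so N_q = e^(π×0.5543)·tan²(59.5°) = 5.705 × 2.882 = 16.44.
Overburden at base level: q = 19 × 2.88 = 54.72 kPa.
Below the base the soil is submerged, so the ½γBN_γ term uses γ' = 20.4 − 9.81 = 10.59 kN/m³.
Surcharge term q·N_q = 54.72 × 16.443 = 899.78 kPa; self-weight term 0.5·γ·B·N_γ·s_γ = 0.5 × 10.59 × 3.2 × 13.2 × 0.92 = 205.77 kPa.
q_ult = 899.78 + 205.77 = 1105.5 kPa.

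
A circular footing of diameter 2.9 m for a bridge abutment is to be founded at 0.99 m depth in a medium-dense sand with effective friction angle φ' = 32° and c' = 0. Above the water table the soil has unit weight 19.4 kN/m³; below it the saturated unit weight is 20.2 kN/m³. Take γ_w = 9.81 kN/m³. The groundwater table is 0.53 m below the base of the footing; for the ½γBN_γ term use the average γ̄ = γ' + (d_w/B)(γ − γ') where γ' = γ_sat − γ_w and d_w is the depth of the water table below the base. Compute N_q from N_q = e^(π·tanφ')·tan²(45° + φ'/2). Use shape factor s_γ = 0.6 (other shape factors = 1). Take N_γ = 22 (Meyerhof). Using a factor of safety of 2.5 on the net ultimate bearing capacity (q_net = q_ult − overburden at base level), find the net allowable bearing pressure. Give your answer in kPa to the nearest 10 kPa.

N_q = e^(π·tan32°)·tan²(61°) = 23.18.
Overburden at base level: q = 19.4 × 0.99 = 19.206 kPa.
The water table is 0.53 m below the base (< B = 2.9 m), so the ½γBN_γ term uses γ̄ = γ' + (d_w/B)(γ − γ') = 10.39 + (0.53/2.9)(19.4 − 10.39) = 12.037 kN/m³.
Surcharge term q·N_q = 19.206 × 23.177 = 445.13 kPa; self-weight term 0.5·γ·B·N_γ·s_γ = 0.5 × 12.037 × 2.9 × 22 × 0.6 = 230.38 kPa.
q_ult = 445.13 + 230.38 = 675.51 kPa.
q_net = 675.51 − 19.206 = 656.31 kPa.
q_all(net) = 656.31 / 2.5 = 262.52 kPa.

q_all(net) ≈ 260 kPa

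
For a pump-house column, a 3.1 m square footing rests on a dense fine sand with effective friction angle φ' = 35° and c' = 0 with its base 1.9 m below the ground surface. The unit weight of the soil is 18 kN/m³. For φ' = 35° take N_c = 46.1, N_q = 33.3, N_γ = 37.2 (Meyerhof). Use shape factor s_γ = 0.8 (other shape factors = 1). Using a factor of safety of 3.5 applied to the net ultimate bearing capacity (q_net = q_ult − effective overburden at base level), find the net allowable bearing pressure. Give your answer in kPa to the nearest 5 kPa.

q_all(net) ≈ 555 kPa

Overburden at base level: q = 18 × 1.9 = 34.2 kPa.
Surcharge term q·N_q = 34.2 × 33.3 = 1138.9 kPa; self-weight term 0.5·γ·B·N_γ·s_γ = 0.5 × 18 × 3.1 × 37.2 × 0.8 = 830.3 kPa.
q_ult = 1138.9 + 830.3 = 1969.2 kPa.
Net ultimate: q_net = 1969.2 − 34.2 = 1935 kPa.
q_all(net) = 1935 / 3.5 = 552.85 kPa.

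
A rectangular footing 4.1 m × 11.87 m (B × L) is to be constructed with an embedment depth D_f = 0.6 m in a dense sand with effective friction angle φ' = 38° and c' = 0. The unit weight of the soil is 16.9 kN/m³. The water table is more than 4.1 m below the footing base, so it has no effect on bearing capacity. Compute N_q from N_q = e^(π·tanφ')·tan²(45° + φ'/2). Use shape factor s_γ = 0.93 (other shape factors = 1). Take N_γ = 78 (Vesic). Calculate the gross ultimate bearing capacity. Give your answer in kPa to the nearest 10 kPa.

q_ult ≈ 3010 kPa

tan38° = 0.7813, so N_q = e^(π×0.7813)·tan²(64°) = 11.64 × 4.204 = 48.93.
q = γ·D_f = 16.9 × 0.6 = 10.14 kPa.
q·N_q = 10.14 × 48.933 = 496.18 kPa
0.5·γ·B·N_γ·s_γ = 0.5 × 16.9 × 4.1 × 78 × 0.93 = 2513.1 kPa
q_ult = 496.18 + 2513.1 = 3009.3 kPa.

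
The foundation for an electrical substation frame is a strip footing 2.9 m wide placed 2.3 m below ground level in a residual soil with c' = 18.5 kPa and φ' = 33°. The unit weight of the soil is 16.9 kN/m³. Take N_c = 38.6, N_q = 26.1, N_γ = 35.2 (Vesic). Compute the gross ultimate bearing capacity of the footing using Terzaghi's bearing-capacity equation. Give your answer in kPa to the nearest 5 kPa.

Overburden at base level: q = 16.9 × 2.3 = 38.87 kPa.
Cohesion term c·N_c = 18.5 × 38.6 = 714.1 kPa; surcharge term q·N_q = 38.87 × 26.1 = 1014.5 kPa; self-weight term 0.5·γ·B·N_γ = 0.5 × 16.9 × 2.9 × 35.2 = 862.58 kPa.
q_ult = 714.1 + 1014.5 + 862.58 = 2591.2 kPa.

q_ult ≈ 2590 kPa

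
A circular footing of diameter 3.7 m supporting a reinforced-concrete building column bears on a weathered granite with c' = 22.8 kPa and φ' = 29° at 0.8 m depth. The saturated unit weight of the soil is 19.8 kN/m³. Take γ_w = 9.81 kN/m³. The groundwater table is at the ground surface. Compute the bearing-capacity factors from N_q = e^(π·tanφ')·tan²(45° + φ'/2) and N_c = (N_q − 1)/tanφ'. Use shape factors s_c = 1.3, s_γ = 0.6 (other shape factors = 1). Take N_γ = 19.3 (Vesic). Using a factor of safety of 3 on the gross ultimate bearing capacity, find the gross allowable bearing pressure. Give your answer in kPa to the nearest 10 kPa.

q_all ≈ 390 kPa

N_q = e^(π·tan29°)·tan²(59.5°) = 16.44; N_c = (N_q − 1)/tanφ' = 27.86.
Water table at ground surface, so effective unit weight γ' = 19.8 − 9.81 = 9.99 kN/m³ is used throughout; overburden q = 9.99 × 0.8 = 7.992 kPa; the same γ' applies in the ½γBN_γ term.
Cohesion term c·N_c·s_c = 22.8 × 27.86 × 1.3 = 825.78 kPa; surcharge term q·N_q = 7.992 × 16.443 = 131.41 kPa; self-weight term 0.5·γ·B·N_γ·s_γ = 0.5 × 9.99 × 3.7 × 19.3 × 0.6 = 214.02 kPa.
q_ult = 825.78 + 131.41 + 214.02 = 1171.2 kPa.
q_all = 1171.2 / 3 = 390.4 kPa.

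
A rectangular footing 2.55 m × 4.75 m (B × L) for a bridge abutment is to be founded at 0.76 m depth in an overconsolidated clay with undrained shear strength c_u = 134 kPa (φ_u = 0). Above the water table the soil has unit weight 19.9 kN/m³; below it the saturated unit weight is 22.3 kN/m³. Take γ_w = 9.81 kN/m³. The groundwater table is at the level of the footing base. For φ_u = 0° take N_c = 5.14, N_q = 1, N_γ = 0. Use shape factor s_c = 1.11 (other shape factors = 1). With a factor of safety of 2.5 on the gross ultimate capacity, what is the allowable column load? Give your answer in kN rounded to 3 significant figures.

Effective surcharge at the founding depth q = γ·D_f = 19.9 × 0.76 = 15.124 kPa.
q_ult = c·N_c·s_c + q·N_q
     = 134 × 5.14 × 1.11 + 15.124 × 1
     = 764.52 + 15.124 = 779.65 kPa.
Gross allowable pressure q_all = 779.65 / 2.5 = 311.86 kPa.
Footing area = 12.1125 m², so allowable column load = 311.86 × 12.1125 = 3777.4 kN.

P_all ≈ 3780 kN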